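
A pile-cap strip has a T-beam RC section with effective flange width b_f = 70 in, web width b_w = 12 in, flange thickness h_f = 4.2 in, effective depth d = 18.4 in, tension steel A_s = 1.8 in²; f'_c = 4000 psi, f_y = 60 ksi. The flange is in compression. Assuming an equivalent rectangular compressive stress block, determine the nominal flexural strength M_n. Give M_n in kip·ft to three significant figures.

Tension: T = A_s f_y = 1.8 × 60 = 108 kips.
Try a within the flange: a = T/(0.85 f'_c b_f) = 108/(0.85 × 4 × 70) = 0.454 in.
Since a = 0.454 ≤ h_f = 4.2 in, the stress block lies entirely in the flange; analyse as a rectangular beam of width b_f.
M_n = T(d − a/2) = 108 × (18.4 − 0.227) = 1962.7 kip·in.
M_n = 1962.7/12 = 163.56 kip·ft.

M_n ≈ 164 kip·ft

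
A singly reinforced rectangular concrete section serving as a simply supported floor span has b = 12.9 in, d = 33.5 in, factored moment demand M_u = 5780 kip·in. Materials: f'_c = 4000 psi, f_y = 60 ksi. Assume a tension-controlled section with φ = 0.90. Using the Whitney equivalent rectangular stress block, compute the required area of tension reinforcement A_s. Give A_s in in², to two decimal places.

M_n = M_u/φ = 5780/0.90 = 6422.22 kip·in.
From M_n = 0.85 f'_c a b (d − a/2):
a = d − √(d² − 2M_n/(0.85 f'_c b)) = 33.5 − √(33.5² − 2 × 6422.22/(0.85 × 4 × 12.9)) = 4.701 in.
A_s = 0.85 f'_c a b / f_y = 0.85 × 4 × 4.701 × 12.9 / 60 = 3.436 in².

A_s ≈ 3.44 in²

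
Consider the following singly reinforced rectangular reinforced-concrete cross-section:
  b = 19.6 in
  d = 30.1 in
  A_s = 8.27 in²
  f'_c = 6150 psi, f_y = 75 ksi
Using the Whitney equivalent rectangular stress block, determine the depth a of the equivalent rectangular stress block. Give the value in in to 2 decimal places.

T = A_s f_y = 8.27 × 75 = 620.25 kips.
a = T/(0.85 f'_c b) = 620.25/(0.85 × 6.15 × 19.6) = 6.05 in.

a ≈ 6.05 in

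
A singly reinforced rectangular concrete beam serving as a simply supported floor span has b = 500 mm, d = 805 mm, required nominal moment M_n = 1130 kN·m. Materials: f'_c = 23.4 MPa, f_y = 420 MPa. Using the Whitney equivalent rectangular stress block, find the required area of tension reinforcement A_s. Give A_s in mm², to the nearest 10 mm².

A_s ≈ 3700 mm²

With M_n = 0.85 f'_c a b (d − a/2), solve the quadratic for a:
a = d − √(d² − 2M_n/(0.85 f'_c b)) = 805 − √(805² − 2 × 1130×10⁶/(0.85 × 23.4 × 500)) = 156.33 mm.
A_s = 0.85 f'_c a b / f_y = 0.85 × 23.4 × 156.33 × 500 / 420 = 3701.7 mm².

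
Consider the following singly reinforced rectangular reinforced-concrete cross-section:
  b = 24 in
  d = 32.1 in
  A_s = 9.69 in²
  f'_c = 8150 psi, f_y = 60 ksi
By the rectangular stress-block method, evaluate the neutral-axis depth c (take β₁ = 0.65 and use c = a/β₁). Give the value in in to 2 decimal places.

T = A_s f_y = 9.69 × 60 = 581.4 kips.
a = T/(0.85 f'_c b) = 581.4/(0.85 × 8.15 × 24) = 3.4969 in.
With β₁ = 0.65, c = a/β₁ = 3.4969/0.65 = 5.38 in.

c ≈ 5.38 in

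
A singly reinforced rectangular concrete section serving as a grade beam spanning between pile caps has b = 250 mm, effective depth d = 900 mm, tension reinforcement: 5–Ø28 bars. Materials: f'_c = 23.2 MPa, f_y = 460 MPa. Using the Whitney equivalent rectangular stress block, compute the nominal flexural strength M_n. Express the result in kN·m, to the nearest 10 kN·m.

M_n ≈ 1070 kN·m

A_s = 5 × 616 = 3080 mm².
T = A_s f_y = 3080 × 460 = 1416800 N = 1416.8 kN.
From C = T: a = T/(0.85 f'_c b) = 1416800/(0.85 × 23.2 × 250) = 287.38 mm.
M_n = T(d − a/2) = 1416.8 kN × (900 − 143.69) mm = 1071.54 kN·m.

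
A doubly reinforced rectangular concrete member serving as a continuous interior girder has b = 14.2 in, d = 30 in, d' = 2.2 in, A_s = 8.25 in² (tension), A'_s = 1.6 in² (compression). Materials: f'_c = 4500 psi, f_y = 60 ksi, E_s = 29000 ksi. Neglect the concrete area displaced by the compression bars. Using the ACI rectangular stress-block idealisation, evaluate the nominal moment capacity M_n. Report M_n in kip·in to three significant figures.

Assume both steels yield.
a = (A_s − A'_s) f_y/(0.85 f'_c b) = (8.25 − 1.6) × 60/(0.85 × 4.5 × 14.2) = 7.346 in.
c = a/β₁ = 7.346/0.825 = 8.904 in; ε'_s = 0.003(c − d')/c = 0.0023 ≥ ε_y = 0.0021, so the compression steel yields.
M_n = (A_s − A'_s) f_y (d − a/2) + A'_s f_y (d − d') = 399 × (30 − 3.673) + 96 × (30 − 2.2) = 10504.5 + 2668.8 = 13173.3 kip·in.

M_n ≈ 13200 kip·in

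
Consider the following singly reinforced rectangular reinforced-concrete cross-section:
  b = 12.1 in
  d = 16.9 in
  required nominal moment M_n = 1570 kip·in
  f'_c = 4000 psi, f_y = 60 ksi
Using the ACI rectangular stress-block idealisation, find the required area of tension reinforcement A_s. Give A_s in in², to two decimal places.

From M_n = 0.85 f'_c a b (d − a/2):
a = d − √(d² − 2M_n/(0.85 f'_c b)) = 16.9 − √(16.9² − 2 × 1570/(0.85 × 4 × 12.1)) = 2.433 in.
A_s = 0.85 f'_c a b / f_y = 0.85 × 4 × 2.433 × 12.1 / 60 = 1.668 in².

A_s ≈ 1.67 in²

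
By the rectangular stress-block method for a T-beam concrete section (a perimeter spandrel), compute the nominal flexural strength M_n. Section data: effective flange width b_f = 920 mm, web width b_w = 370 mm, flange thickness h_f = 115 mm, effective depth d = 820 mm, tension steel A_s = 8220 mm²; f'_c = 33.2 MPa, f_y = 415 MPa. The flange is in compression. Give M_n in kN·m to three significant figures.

M_n ≈ 2570 kN·m

Tension: T = A_s f_y = 8220 × 415 = 3411300 N.
Try a within the flange: a = T/(0.85 f'_c b_f) = 3411300/(0.85 × 33.2 × 920) = 131.39 mm.
a = 131.39 > h_f = 115 mm: the block extends into the web. Split into flange-overhang and web parts.
C_f = 0.85 f'_c (b_f − b_w) h_f = 0.85 × 33.2 × (920 − 370) × 115 = 1784915 N.
Remaining web compression depth: a_w = (T − C_f)/(0.85 f'_c b_w) = (3411300 − 1784915)/(0.85 × 33.2 × 370) = 155.76 mm.
M_n = C_f(d − h_f/2) + (T − C_f)(d − a_w/2) = 1784915 × (820 − 57.5) + 1626385 × (820 − 77.88) = 1361.00 + 1206.97 = 2567.97 × 10⁶ N·mm.
M_n = 2567.97 kN·m.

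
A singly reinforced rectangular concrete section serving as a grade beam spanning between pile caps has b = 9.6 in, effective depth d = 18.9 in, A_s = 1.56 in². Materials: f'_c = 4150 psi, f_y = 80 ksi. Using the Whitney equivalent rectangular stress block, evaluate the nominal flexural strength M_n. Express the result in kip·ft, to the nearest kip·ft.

T = A_s f_y = 1.56 × 80 = 124.8 kips.
a = T/(0.85 f'_c b) = 124.8/(0.85 × 4.15 × 9.6) = 3.685 in.
M_n = T(d − a/2) = 124.8 × (18.9 − 1.8425) = 2128.8 kip·in = 2128.8/12 = 177.40 kip·ft.

M_n ≈ 177 kip·ft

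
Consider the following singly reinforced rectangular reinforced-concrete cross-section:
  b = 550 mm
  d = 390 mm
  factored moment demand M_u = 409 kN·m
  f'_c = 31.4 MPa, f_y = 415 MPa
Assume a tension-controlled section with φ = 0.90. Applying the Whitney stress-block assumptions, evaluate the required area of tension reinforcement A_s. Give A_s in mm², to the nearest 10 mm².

A_s ≈ 3170 mm²

M_n = M_u/φ = 409/0.90 = 454.444 kN·m.
With M_n = 0.85 f'_c a b (d − a/2), solve the quadratic for a:
a = d − √(d² − 2M_n/(0.85 f'_c b)) = 390 − √(390² − 2 × 454.444×10⁶/(0.85 × 31.4 × 550)) = 89.69 mm.
A_s = 0.85 f'_c a b / f_y = 0.85 × 31.4 × 89.69 × 550 / 415 = 3172.5 mm².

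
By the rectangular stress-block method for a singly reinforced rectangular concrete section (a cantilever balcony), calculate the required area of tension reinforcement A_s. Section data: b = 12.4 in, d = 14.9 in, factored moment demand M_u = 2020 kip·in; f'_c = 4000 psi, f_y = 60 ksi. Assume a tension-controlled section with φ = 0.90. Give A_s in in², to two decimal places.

M_n = M_u/φ = 2020/0.90 = 2244.44 kip·in.
From M_n = 0.85 f'_c a b (d − a/2):
a = d − √(d² − 2M_n/(0.85 f'_c b)) = 14.9 − √(14.9² − 2 × 2244.44/(0.85 × 4 × 12.4)) = 4.151 in.
A_s = 0.85 f'_c a b / f_y = 0.85 × 4 × 4.151 × 12.4 / 60 = 2.917 in².

A_s ≈ 2.92 in²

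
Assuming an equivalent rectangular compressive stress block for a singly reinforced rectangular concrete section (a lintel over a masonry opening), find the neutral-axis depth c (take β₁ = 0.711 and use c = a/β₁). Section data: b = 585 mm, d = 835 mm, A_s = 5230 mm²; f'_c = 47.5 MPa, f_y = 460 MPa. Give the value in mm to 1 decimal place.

c ≈ 143.3 mm

T = A_s f_y = 5230 × 460 = 2405800 N = 2405.8 kN.
Setting C = 0.85 f'_c a b equal to T: a = 2405800/(0.85 × 47.5 × 585) = 101.857 mm.
With β₁ = 0.711, c = a/β₁ = 101.857/0.711 = 143.3 mm.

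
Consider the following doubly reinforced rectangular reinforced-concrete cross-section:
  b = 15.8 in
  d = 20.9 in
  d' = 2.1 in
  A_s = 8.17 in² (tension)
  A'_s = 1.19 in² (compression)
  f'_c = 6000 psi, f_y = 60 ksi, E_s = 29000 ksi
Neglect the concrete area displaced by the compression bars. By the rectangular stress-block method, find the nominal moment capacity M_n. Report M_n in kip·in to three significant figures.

Assume both steels yield.
a = (A_s − A'_s) f_y/(0.85 f'_c b) = (8.17 − 1.19) × 60/(0.85 × 6 × 15.8) = 5.197 in.
c = a/β₁ = 5.197/0.75 = 6.929 in; ε'_s = 0.003(c − d')/c = 0.0021 ≥ ε_y = 0.0021, so the compression steel yields.
M_n = (A_s − A'_s) f_y (d − a/2) + A'_s f_y (d − d') = 418.8 × (20.9 − 2.5985) + 71.4 × (20.9 − 2.1) = 7664.7 + 1342.3 = 9007.0 kip·in.

M_n ≈ 9010 kip·in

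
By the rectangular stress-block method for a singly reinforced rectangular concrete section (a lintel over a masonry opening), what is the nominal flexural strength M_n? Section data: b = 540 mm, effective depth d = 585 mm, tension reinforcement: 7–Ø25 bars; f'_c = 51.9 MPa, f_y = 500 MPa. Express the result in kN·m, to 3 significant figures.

M_n ≈ 943 kN·m

A_s = 7 × 491 = 3437 mm².
T = A_s f_y = 3437 × 500 = 1718500 N = 1718.5 kN.
From C = T: a = T/(0.85 f'_c b) = 1718500/(0.85 × 51.9 × 540) = 72.14 mm.
M_n = T(d − a/2) = 1718.5 kN × (585 − 36.07) mm = 943.34 kN·m.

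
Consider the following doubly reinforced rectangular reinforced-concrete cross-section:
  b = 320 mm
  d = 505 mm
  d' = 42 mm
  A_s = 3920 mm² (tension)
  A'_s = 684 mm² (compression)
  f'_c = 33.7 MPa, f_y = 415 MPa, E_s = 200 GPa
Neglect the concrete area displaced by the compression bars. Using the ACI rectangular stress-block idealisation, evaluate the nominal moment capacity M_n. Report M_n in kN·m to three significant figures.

Assume both tension and compression steel yield.
Net tension couple steel: A_s − A'_s = 3236 mm².
a = (A_s − A'_s) f_y / (0.85 f'_c b) = 1342940/(0.85 × 33.7 × 320) = 146.51 mm.
c = a/β₁ = 146.51/0.809 = 181.10 mm; ε'_s = 0.003(c − d')/c = 0.0023 ≥ f_y/E_s = 0.0021, so compression steel does yield.
M_n = (A_s − A'_s) f_y (d − a/2) + A'_s f_y (d − d') = [1342940 × (505 − 73.255) + 283860 × (505 − 42)] × 10⁻⁶ = 579.81 + 131.43 = 711.24 kN·m.

M_n ≈ 711 kN·m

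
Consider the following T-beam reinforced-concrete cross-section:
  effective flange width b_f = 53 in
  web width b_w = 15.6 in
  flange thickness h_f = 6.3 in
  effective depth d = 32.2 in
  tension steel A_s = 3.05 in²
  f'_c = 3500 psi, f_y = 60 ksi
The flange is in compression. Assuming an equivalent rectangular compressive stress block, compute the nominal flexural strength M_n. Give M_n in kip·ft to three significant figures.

M_n ≈ 482 kip·ft

Tension: T = A_s f_y = 3.05 × 60 = 183 kips.
Try a within the flange: a = T/(0.85 f'_c b_f) = 183/(0.85 × 3.5 × 53) = 1.161 in.
Since a = 1.161 ≤ h_f = 6.3 in, the stress block lies entirely in the flange; analyse as a rectangular beam of width b_f.
M_n = T(d − a/2) = 183 × (32.2 − 0.5805) = 5786.4 kip·in.
M_n = 5786.4/12 = 482.20 kip·ft.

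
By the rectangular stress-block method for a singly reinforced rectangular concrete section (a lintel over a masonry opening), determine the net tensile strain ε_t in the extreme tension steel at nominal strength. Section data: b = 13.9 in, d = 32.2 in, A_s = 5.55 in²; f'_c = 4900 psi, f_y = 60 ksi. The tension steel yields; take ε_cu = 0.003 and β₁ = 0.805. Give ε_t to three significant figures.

ε_t ≈ 0.0105

a = A_s f_y/(0.85 f'_c b) = 5.752 in.
β₁ = 0.805, so c = a/β₁ = 5.752/0.805 = 7.145 in.
From the linear strain diagram with ε_cu = 0.003: ε_t = 0.003 (d − c)/c = 0.003 × (32.2 − 7.145)/7.145 = 0.0105.
Since ε_t ≥ 0.005, the section is tension-controlled.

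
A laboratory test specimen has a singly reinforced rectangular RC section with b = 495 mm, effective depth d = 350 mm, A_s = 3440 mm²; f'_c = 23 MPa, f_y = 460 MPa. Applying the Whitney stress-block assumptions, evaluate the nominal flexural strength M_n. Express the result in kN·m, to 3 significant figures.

T = A_s f_y = 3440 × 460 = 1582400 N = 1582.4 kN.
From C = T: a = T/(0.85 f'_c b) = 1582400/(0.85 × 23 × 495) = 163.52 mm.
M_n = T(d − a/2) = 1582.4 kN × (350 − 81.76) mm = 424.46 kN·m.

M_n ≈ 424 kN·m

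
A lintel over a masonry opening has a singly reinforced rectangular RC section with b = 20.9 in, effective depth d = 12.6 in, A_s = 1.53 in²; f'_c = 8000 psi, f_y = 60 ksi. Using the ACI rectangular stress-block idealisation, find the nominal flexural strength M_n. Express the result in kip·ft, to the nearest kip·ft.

T = A_s f_y = 1.53 × 60 = 91.8 kips.
a = T/(0.85 f'_c b) = 91.8/(0.85 × 8 × 20.9) = 0.646 in.
M_n = T(d − a/2) = 91.8 × (12.6 − 0.323) = 1127.0 kip·in = 1127.0/12 = 93.92 kip·ft.

M_n ≈ 94 kip·ft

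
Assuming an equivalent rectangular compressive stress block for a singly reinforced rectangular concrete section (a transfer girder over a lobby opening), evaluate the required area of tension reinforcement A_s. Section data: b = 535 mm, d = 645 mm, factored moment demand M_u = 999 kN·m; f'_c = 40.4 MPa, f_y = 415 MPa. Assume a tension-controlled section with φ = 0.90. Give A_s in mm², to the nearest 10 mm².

A_s ≈ 4500 mm²

M_n = M_u/φ = 999/0.90 = 1110 kN·m.
With M_n = 0.85 f'_c a b (d − a/2), solve the quadratic for a:
a = d − √(d² − 2M_n/(0.85 f'_c b)) = 645 − √(645² − 2 × 1110×10⁶/(0.85 × 40.4 × 535)) = 101.69 mm.
A_s = 0.85 f'_c a b / f_y = 0.85 × 40.4 × 101.69 × 535 / 415 = 4501.8 mm².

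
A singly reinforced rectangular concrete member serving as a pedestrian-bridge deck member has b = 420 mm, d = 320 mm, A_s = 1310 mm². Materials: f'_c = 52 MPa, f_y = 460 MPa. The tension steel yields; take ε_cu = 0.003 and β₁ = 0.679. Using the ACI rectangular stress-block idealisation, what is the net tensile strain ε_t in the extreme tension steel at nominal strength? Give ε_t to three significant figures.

a = A_s f_y/(0.85 f'_c b) = 32.46 mm.
β₁ = 0.679, so c = a/β₁ = 32.46/0.679 = 47.81 mm.
From the linear strain diagram with ε_cu = 0.003: ε_t = 0.003 (d − c)/c = 0.003 × (320 − 47.81)/47.81 = 0.0171.
Since ε_t ≥ 0.005, the section is tension-controlled.

ε_t ≈ 0.0171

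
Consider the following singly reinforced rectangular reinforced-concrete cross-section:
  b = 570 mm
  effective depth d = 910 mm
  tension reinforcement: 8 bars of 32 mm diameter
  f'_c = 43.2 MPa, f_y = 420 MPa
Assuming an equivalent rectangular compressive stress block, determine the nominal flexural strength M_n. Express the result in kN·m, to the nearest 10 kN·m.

A_s = 8 × 804 = 6432 mm².
T = A_s f_y = 6432 × 420 = 2701440 N = 2701.44 kN.
From C = T: a = T/(0.85 f'_c b) = 2701440/(0.85 × 43.2 × 570) = 129.07 mm.
M_n = T(d − a/2) = 2701.44 kN × (910 − 64.535) mm = 2283.97 kN·m.

M_n ≈ 2280 kN·m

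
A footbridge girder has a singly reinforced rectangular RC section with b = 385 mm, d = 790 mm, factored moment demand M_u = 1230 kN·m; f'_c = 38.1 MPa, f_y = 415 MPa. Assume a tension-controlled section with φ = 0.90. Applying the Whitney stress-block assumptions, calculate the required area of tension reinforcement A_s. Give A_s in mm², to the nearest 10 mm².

M_n = M_u/φ = 1230/0.90 = 1366.67 kN·m.
With M_n = 0.85 f'_c a b (d − a/2), solve the quadratic for a:
a = d − √(d² − 2M_n/(0.85 f'_c b)) = 790 − √(790² − 2 × 1366.67×10⁶/(0.85 × 38.1 × 385)) = 153.70 mm.
A_s = 0.85 f'_c a b / f_y = 0.85 × 38.1 × 153.70 × 385 / 415 = 4617.7 mm².

A_s ≈ 4620 mm²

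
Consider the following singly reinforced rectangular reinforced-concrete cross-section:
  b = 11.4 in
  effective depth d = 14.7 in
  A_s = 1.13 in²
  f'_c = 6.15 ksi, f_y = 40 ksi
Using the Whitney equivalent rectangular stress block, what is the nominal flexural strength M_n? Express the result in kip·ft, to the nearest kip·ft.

M_n ≈ 54 kip·ft

T = A_s f_y = 1.13 × 40 = 45.2 kips.
a = T/(0.85 f'_c b) = 45.2/(0.85 × 6.15 × 11.4) = 0.758 in.
M_n = T(d − a/2) = 45.2 × (14.7 − 0.379) = 647.3 kip·in = 647.3/12 = 53.94 kip·ft.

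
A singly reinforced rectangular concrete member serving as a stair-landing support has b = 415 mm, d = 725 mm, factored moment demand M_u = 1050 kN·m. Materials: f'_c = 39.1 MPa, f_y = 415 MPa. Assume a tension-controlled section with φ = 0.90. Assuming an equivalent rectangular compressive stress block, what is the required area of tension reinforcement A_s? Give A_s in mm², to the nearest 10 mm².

A_s ≈ 4250 mm²

M_n = M_u/φ = 1050/0.90 = 1166.67 kN·m.
With M_n = 0.85 f'_c a b (d − a/2), solve the quadratic for a:
a = d − √(d² − 2M_n/(0.85 f'_c b)) = 725 − √(725² − 2 × 1166.67×10⁶/(0.85 × 39.1 × 415)) = 127.97 mm.
A_s = 0.85 f'_c a b / f_y = 0.85 × 39.1 × 127.97 × 415 / 415 = 4253.1 mm².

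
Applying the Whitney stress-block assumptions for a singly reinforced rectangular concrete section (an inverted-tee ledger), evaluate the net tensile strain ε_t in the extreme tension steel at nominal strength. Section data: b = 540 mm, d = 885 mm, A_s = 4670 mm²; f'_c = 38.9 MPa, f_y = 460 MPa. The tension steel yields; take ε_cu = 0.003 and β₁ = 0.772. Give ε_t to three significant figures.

ε_t ≈ 0.0140

a = A_s f_y/(0.85 f'_c b) = 120.31 mm.
β₁ = 0.772, so c = a/β₁ = 120.31/0.772 = 155.84 mm.
From the linear strain diagram with ε_cu = 0.003: ε_t = 0.003 (d − c)/c = 0.003 × (885 − 155.84)/155.84 = 0.0140.
Since ε_t ≥ 0.005, the section is tension-controlled.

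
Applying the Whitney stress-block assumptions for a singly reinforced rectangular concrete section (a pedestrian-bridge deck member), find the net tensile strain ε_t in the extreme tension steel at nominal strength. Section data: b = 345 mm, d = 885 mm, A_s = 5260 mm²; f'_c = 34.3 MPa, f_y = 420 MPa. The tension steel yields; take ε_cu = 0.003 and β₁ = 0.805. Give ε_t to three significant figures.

a = A_s f_y/(0.85 f'_c b) = 219.64 mm.
β₁ = 0.805, so c = a/β₁ = 219.64/0.805 = 272.84 mm.
From the linear strain diagram with ε_cu = 0.003: ε_t = 0.003 (d − c)/c = 0.003 × (885 − 272.84)/272.84 = 0.00673.
Since ε_t ≥ 0.005, the section is tension-controlled.

ε_t ≈ 0.00673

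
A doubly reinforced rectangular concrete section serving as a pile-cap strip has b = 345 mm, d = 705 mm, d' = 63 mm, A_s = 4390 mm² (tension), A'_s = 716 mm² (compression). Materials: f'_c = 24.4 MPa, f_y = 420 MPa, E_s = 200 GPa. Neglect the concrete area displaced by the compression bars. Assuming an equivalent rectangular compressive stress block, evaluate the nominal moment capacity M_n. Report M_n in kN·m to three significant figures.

M_n ≈ 1110 kN·m

Assume both tension and compression steel yield.
Net tension couple steel: A_s − A'_s = 3674 mm².
a = (A_s − A'_s) f_y / (0.85 f'_c b) = 1543080/(0.85 × 24.4 × 345) = 215.66 mm.
c = a/β₁ = 215.66/0.85 = 253.72 mm; ε'_s = 0.003(c − d')/c = 0.0023 ≥ f_y/E_s = 0.0021, so compression steel does yield.
M_n = (A_s − A'_s) f_y (d − a/2) + A'_s f_y (d − d') = [1543080 × (705 − 107.83) + 300720 × (705 − 63)] × 10⁻⁶ = 921.48 + 193.06 = 1114.54 kN·m.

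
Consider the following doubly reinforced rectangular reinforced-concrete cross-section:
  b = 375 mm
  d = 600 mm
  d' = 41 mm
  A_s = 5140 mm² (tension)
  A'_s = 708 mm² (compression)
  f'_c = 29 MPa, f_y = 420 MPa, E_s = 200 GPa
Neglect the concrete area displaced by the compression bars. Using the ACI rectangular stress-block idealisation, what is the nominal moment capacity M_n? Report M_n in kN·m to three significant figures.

Assume both tension and compression steel yield.
Net tension couple steel: A_s − A'_s = 4432 mm².
a = (A_s − A'_s) f_y / (0.85 f'_c b) = 1861440/(0.85 × 29 × 375) = 201.37 mm.
c = a/β₁ = 201.37/0.843 = 238.87 mm; ε'_s = 0.003(c − d')/c = 0.0025 ≥ f_y/E_s = 0.0021, so compression steel does yield.
M_n = (A_s − A'_s) f_y (d − a/2) + A'_s f_y (d − d') = [1861440 × (600 − 100.685) + 297360 × (600 − 41)] × 10⁻⁶ = 929.44 + 166.22 = 1095.66 kN·m.

M_n ≈ 1100 kN·m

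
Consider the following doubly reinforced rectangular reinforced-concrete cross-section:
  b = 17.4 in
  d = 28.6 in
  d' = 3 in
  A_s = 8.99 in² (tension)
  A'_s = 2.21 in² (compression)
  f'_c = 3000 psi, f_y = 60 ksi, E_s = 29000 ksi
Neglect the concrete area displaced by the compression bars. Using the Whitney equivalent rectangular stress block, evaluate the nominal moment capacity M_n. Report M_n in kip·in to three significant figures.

M_n ≈ 13200 kip·in

Assume both steels yield.
a = (A_s − A'_s) f_y/(0.85 f'_c b) = (8.99 − 2.21) × 60/(0.85 × 3 × 17.4) = 9.168 in.
c = a/β₁ = 9.168/0.85 = 10.786 in; ε'_s = 0.003(c − d')/c = 0.0022 ≥ ε_y = 0.0021, so the compression steel yields.
M_n = (A_s − A'_s) f_y (d − a/2) + A'_s f_y (d − d') = 406.8 × (28.6 − 4.584) + 132.6 × (28.6 − 3) = 9769.7 + 3394.6 = 13164.3 kip·in.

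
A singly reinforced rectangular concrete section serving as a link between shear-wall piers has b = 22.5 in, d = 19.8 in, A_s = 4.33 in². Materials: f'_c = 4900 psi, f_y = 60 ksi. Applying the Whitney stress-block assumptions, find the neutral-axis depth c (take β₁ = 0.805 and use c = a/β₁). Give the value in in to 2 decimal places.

T = A_s f_y = 4.33 × 60 = 259.8 kips.
a = T/(0.85 f'_c b) = 259.8/(0.85 × 4.9 × 22.5) = 2.7723 in.
With β₁ = 0.805, c = a/β₁ = 2.7723/0.805 = 3.44 in.

c ≈ 3.44 in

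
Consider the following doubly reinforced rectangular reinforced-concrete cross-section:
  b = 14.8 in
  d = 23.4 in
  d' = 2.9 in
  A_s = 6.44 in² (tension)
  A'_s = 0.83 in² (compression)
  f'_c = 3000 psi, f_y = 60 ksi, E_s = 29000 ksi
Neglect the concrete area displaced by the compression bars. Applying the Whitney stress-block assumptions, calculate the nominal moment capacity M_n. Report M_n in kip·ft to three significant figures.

M_n ≈ 616 kip·ft

Assume both steels yield.
a = (A_s − A'_s) f_y/(0.85 f'_c b) = (6.44 − 0.83) × 60/(0.85 × 3 × 14.8) = 8.919 in.
c = a/β₁ = 8.919/0.85 = 10.493 in; ε'_s = 0.003(c − d')/c = 0.0022 ≥ ε_y = 0.0021, so the compression steel yields.
M_n = (A_s − A'_s) f_y (d − a/2) + A'_s f_y (d − d') = 336.6 × (23.4 − 4.4595) + 49.8 × (23.4 − 2.9) = 6375.4 + 1020.9 = 7396.3 kip·in = 7396.3/12 = 616.36 kip·ft.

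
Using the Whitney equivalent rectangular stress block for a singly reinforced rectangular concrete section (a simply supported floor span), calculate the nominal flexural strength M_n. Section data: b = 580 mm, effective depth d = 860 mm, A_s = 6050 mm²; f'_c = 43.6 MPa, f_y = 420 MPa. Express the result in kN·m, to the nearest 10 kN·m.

M_n ≈ 2040 kN·m

T = A_s f_y = 6050 × 420 = 2541000 N = 2541 kN.
From C = T: a = T/(0.85 f'_c b) = 2541000/(0.85 × 43.6 × 580) = 118.21 mm.
M_n = T(d − a/2) = 2541 kN × (860 − 59.105) mm = 2035.07 kN·m.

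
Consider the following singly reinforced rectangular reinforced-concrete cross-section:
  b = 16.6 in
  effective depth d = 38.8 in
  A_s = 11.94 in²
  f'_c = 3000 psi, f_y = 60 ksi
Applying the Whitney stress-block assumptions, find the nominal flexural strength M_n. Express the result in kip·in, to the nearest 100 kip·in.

T = A_s f_y = 11.94 × 60 = 716.4 kips.
a = T/(0.85 f'_c b) = 716.4/(0.85 × 3 × 16.6) = 16.924 in.
M_n = T(d − a/2) = 716.4 × (38.8 − 8.462) = 21734.1 kip·in.

M_n ≈ 21700 kip·in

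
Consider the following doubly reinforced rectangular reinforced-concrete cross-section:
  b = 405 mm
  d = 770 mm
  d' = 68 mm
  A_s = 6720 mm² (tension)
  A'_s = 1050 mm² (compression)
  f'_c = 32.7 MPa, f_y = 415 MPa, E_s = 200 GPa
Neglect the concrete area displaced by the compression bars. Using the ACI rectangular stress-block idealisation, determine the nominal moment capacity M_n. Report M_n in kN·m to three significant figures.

Assume both tension and compression steel yield.
Net tension couple steel: A_s − A'_s = 5670 mm².
a = (A_s − A'_s) f_y / (0.85 f'_c b) = 2353050/(0.85 × 32.7 × 405) = 209.03 mm.
c = a/β₁ = 209.03/0.816 = 256.16 mm; ε'_s = 0.003(c − d')/c = 0.0022 ≥ f_y/E_s = 0.0021, so compression steel does yield.
M_n = (A_s − A'_s) f_y (d − a/2) + A'_s f_y (d − d') = [2353050 × (770 − 104.515) + 435750 × (770 − 68)] × 10⁻⁶ = 1565.92 + 305.90 = 1871.82 kN·m.

M_n ≈ 1870 kN·m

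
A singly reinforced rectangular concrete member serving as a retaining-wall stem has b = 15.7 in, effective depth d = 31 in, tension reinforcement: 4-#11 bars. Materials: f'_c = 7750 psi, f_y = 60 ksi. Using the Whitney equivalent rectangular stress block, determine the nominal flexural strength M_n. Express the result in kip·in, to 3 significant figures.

A_s = 4 × 1.56 = 6.24 in².
T = A_s f_y = 6.24 × 60 = 374.4 kips.
a = T/(0.85 f'_c b) = 374.4/(0.85 × 7.75 × 15.7) = 3.620 in.
M_n = T(d − a/2) = 374.4 × (31 − 1.81) = 10928.7 kip·in.

M_n ≈ 10900 kip·in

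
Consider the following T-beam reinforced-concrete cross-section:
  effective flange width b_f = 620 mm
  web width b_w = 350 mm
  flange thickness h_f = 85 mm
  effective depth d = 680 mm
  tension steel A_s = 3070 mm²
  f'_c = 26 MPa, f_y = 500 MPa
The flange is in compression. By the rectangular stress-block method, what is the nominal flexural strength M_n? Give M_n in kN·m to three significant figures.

M_n ≈ 954 kN·m

Tension: T = A_s f_y = 3070 × 500 = 1535000 N.
Try a within the flange: a = T/(0.85 f'_c b_f) = 1535000/(0.85 × 26 × 620) = 112.03 mm.
a = 112.03 > h_f = 85 mm: the block extends into the web. Split into flange-overhang and web parts.
C_f = 0.85 f'_c (b_f − b_w) h_f = 0.85 × 26 × (620 − 350) × 85 = 507195 N.
Remaining web compression depth: a_w = (T − C_f)/(0.85 f'_c b_w) = (1535000 − 507195)/(0.85 × 26 × 350) = 132.88 mm.
M_n = C_f(d − h_f/2) + (T − C_f)(d − a_w/2) = 507195 × (680 − 42.5) + 1027805 × (680 − 66.44) = 323.34 + 630.62 = 953.96 × 10⁶ N·mm.
M_n = 953.96 kN·m.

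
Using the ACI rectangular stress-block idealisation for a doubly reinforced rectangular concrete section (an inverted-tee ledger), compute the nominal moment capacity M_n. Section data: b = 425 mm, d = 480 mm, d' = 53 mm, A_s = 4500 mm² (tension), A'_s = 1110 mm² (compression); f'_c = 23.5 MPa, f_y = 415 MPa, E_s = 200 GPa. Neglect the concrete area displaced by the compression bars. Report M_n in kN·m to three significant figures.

Assume both tension and compression steel yield.
Net tension couple steel: A_s − A'_s = 3390 mm².
a = (A_s − A'_s) f_y / (0.85 f'_c b) = 1406850/(0.85 × 23.5 × 425) = 165.72 mm.
c = a/β₁ = 165.72/0.85 = 194.96 mm; ε'_s = 0.003(c − d')/c = 0.0022 ≥ f_y/E_s = 0.0021, so compression steel does yield.
M_n = (A_s − A'_s) f_y (d − a/2) + A'_s f_y (d − d') = [1406850 × (480 − 82.86) + 460650 × (480 − 53)] × 10⁻⁶ = 558.72 + 196.70 = 755.42 kN·m.

M_n ≈ 755 kN·m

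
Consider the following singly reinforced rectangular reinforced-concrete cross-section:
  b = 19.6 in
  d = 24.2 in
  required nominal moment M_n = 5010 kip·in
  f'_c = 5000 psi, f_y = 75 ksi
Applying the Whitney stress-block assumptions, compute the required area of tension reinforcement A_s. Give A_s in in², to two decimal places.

From M_n = 0.85 f'_c a b (d − a/2):
a = d − √(d² − 2M_n/(0.85 f'_c b)) = 24.2 − √(24.2² − 2 × 5010/(0.85 × 5 × 19.6)) = 2.628 in.
A_s = 0.85 f'_c a b / f_y = 0.85 × 5 × 2.628 × 19.6 / 75 = 2.919 in².

A_s ≈ 2.92 in²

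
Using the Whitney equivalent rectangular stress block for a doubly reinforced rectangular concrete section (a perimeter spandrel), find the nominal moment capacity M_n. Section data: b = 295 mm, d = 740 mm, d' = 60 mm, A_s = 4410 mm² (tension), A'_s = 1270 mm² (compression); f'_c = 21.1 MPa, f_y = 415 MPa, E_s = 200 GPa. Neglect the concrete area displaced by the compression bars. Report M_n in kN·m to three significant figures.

Assume both tension and compression steel yield.
Net tension couple steel: A_s − A'_s = 3140 mm².
a = (A_s − A'_s) f_y / (0.85 f'_c b) = 1303100/(0.85 × 21.1 × 295) = 246.29 mm.
c = a/β₁ = 246.29/0.85 = 289.75 mm; ε'_s = 0.003(c − d')/c = 0.0024 ≥ f_y/E_s = 0.0021, so compression steel does yield.
M_n = (A_s − A'_s) f_y (d − a/2) + A'_s f_y (d − d') = [1303100 × (740 − 123.145) + 527050 × (740 − 60)] × 10⁻⁶ = 803.82 + 358.39 = 1162.21 kN·m.

M_n ≈ 1160 kN·m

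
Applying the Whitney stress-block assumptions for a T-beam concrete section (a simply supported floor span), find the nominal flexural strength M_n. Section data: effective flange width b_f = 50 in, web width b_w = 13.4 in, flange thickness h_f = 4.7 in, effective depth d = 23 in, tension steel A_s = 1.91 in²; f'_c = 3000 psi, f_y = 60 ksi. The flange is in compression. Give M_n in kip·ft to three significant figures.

M_n ≈ 215 kip·ft

Tension: T = A_s f_y = 1.91 × 60 = 114.6 kips.
Try a within the flange: a = T/(0.85 f'_c b_f) = 114.6/(0.85 × 3 × 50) = 0.899 in.
Since a = 0.899 ≤ h_f = 4.7 in, the stress block lies entirely in the flange; analyse as a rectangular beam of width b_f.
M_n = T(d − a/2) = 114.6 × (23 − 0.4495) = 2584.3 kip·in.
M_n = 2584.3/12 = 215.36 kip·ft.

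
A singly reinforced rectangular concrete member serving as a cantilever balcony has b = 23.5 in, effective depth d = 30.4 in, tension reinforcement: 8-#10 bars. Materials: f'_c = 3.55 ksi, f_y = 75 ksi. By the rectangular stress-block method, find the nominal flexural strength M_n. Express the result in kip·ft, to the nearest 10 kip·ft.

M_n ≈ 1590 kip·ft

A_s = 8 × 1.27 = 10.16 in².
T = A_s f_y = 10.16 × 75 = 762 kips.
a = T/(0.85 f'_c b) = 762/(0.85 × 3.55 × 23.5) = 10.746 in.
M_n = T(d − a/2) = 762 × (30.4 − 5.373) = 19070.6 kip·in = 19070.6/12 = 1589.22 kip·ft.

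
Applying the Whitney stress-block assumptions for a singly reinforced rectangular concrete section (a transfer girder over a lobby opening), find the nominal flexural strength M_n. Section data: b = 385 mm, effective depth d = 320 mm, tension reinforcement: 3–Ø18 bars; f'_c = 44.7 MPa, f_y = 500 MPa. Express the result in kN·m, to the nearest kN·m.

M_n ≈ 117 kN·m

A_s = 3 × 254 = 762 mm².
T = A_s f_y = 762 × 500 = 381000 N = 381 kN.
From C = T: a = T/(0.85 f'_c b) = 381000/(0.85 × 44.7 × 385) = 26.05 mm.
M_n = T(d − a/2) = 381 kN × (320 − 13.025) mm = 116.96 kN·m.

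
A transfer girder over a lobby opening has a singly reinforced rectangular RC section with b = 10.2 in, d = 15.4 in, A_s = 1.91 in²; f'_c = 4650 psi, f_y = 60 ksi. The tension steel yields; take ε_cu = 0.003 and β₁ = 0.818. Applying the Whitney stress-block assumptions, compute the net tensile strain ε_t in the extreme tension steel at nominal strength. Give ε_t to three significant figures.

a = A_s f_y/(0.85 f'_c b) = 2.843 in.
β₁ = 0.818, so c = a/β₁ = 2.843/0.818 = 3.476 in.
From the linear strain diagram with ε_cu = 0.003: ε_t = 0.003 (d − c)/c = 0.003 × (15.4 − 3.476)/3.476 = 0.0103.
Since ε_t ≥ 0.005, the section is tension-controlled.

ε_t ≈ 0.0103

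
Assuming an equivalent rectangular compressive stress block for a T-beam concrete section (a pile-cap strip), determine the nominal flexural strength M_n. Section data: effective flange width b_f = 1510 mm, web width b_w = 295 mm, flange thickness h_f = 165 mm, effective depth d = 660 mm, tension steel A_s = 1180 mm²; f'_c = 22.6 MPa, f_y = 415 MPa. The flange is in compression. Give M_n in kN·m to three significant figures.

Tension: T = A_s f_y = 1180 × 415 = 489700 N.
Try a within the flange: a = T/(0.85 f'_c b_f) = 489700/(0.85 × 22.6 × 1510) = 16.88 mm.
Since a = 16.88 ≤ h_f = 165 mm, the stress block lies entirely in the flange; analyse as a rectangular beam of width b_f.
M_n = T(d − a/2) = 489700 × (660 − 8.44) = 319.07 × 10⁶ N·mm.
M_n = 319.07 kN·m.

M_n ≈ 319 kN·m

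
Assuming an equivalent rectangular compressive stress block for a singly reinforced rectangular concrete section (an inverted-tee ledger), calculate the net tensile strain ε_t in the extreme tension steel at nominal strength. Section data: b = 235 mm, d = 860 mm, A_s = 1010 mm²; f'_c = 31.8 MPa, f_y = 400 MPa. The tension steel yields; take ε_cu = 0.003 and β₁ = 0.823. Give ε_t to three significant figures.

ε_t ≈ 0.0304

a = A_s f_y/(0.85 f'_c b) = 63.60 mm.
β₁ = 0.823, so c = a/β₁ = 63.60/0.823 = 77.28 mm.
From the linear strain diagram with ε_cu = 0.003: ε_t = 0.003 (d − c)/c = 0.003 × (860 − 77.28)/77.28 = 0.0304.
Since ε_t ≥ 0.005, the section is tension-controlled.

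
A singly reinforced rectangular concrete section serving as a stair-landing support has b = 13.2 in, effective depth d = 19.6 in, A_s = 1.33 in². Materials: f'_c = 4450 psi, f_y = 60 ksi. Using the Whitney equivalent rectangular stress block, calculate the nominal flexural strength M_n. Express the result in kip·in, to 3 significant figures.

M_n ≈ 1500 kip·in

T = A_s f_y = 1.33 × 60 = 79.8 kips.
a = T/(0.85 f'_c b) = 79.8/(0.85 × 4.45 × 13.2) = 1.598 in.
M_n = T(d − a/2) = 79.8 × (19.6 − 0.799) = 1500.3 kip·in.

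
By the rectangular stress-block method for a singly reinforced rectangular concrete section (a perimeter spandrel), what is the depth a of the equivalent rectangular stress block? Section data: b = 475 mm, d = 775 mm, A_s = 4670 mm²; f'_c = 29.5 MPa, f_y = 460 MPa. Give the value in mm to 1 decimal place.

T = A_s f_y = 4670 × 460 = 2148200 N = 2148.2 kN.
Setting C = 0.85 f'_c a b equal to T: a = 2148200/(0.85 × 29.5 × 475) = 180.4 mm.

a ≈ 180.4 mm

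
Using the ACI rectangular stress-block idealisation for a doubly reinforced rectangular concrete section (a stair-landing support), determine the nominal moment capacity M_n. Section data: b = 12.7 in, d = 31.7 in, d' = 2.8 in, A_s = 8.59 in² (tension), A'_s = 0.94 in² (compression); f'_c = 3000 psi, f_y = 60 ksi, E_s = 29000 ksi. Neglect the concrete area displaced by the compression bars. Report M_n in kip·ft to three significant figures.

M_n ≈ 1080 kip·ft

Assume both steels yield.
a = (A_s − A'_s) f_y/(0.85 f'_c b) = (8.59 − 0.94) × 60/(0.85 × 3 × 12.7) = 14.173 in.
c = a/β₁ = 14.173/0.85 = 16.674 in; ε'_s = 0.003(c − d')/c = 0.0025 ≥ ε_y = 0.0021, so the compression steel yields.
M_n = (A_s − A'_s) f_y (d − a/2) + A'_s f_y (d − d') = 459 × (31.7 − 7.0865) + 56.4 × (31.7 − 2.8) = 11297.6 + 1630.0 = 12927.6 kip·in = 12927.6/12 = 1077.30 kip·ft.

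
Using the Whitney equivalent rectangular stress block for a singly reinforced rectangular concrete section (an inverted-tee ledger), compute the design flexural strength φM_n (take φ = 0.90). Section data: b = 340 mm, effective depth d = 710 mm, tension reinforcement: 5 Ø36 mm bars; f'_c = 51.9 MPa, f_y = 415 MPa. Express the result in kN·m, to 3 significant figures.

A_s = 5 × 1018 = 5090 mm².
T = A_s f_y = 5090 × 415 = 2112350 N = 2112.35 kN.
From C = T: a = T/(0.85 f'_c b) = 2112350/(0.85 × 51.9 × 340) = 140.83 mm.
M_n = T(d − a/2) = 2112.35 kN × (710 − 70.415) mm = 1351.03 kN·m.
φM_n = 0.90 × 1351.03 = 1215.93 kN·m.

φM_n ≈ 1220 kN·m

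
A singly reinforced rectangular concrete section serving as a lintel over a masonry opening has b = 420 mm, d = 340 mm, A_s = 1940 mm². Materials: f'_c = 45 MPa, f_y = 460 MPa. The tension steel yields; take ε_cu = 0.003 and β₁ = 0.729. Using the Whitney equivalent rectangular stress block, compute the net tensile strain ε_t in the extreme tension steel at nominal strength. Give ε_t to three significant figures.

a = A_s f_y/(0.85 f'_c b) = 55.55 mm.
β₁ = 0.729, so c = a/β₁ = 55.55/0.729 = 76.20 mm.
From the linear strain diagram with ε_cu = 0.003: ε_t = 0.003 (d − c)/c = 0.003 × (340 − 76.20)/76.20 = 0.0104.
Since ε_t ≥ 0.005, the section is tension-controlled.

ε_t ≈ 0.0104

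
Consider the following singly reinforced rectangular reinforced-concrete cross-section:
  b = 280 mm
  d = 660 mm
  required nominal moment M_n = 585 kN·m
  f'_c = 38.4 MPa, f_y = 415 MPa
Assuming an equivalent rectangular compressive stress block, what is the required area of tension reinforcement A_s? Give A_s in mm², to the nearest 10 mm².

With M_n = 0.85 f'_c a b (d − a/2), solve the quadratic for a:
a = d − √(d² − 2M_n/(0.85 f'_c b)) = 660 − √(660² − 2 × 585×10⁶/(0.85 × 38.4 × 280)) = 105.40 mm.
A_s = 0.85 f'_c a b / f_y = 0.85 × 38.4 × 105.40 × 280 / 415 = 2321.1 mm².

A_s ≈ 2320 mm²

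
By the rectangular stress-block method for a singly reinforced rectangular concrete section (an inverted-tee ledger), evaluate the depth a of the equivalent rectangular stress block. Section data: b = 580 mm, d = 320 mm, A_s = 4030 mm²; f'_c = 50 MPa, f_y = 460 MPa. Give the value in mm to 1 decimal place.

a ≈ 75.2 mm

T = A_s f_y = 4030 × 460 = 1853800 N = 1853.8 kN.
Setting C = 0.85 f'_c a b equal to T: a = 1853800/(0.85 × 50 × 580) = 75.2 mm.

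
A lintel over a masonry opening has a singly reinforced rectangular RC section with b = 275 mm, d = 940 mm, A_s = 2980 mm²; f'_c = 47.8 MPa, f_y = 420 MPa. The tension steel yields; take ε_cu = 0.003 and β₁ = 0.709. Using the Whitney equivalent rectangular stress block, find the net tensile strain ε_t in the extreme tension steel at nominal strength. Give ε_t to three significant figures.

ε_t ≈ 0.0148

a = A_s f_y/(0.85 f'_c b) = 112.02 mm.
β₁ = 0.709, so c = a/β₁ = 112.02/0.709 = 158.00 mm.
From the linear strain diagram with ε_cu = 0.003: ε_t = 0.003 (d − c)/c = 0.003 × (940 − 158.00)/158.00 = 0.0148.
Since ε_t ≥ 0.005, the section is tension-controlled.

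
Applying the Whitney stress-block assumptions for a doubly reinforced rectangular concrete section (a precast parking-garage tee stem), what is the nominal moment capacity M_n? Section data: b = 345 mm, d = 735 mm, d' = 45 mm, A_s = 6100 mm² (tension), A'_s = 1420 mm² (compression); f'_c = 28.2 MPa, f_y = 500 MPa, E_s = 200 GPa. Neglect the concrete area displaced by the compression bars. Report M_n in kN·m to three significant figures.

M_n ≈ 1880 kN·m

Assume both tension and compression steel yield.
Net tension couple steel: A_s − A'_s = 4680 mm².
a = (A_s − A'_s) f_y / (0.85 f'_c b) = 2340000/(0.85 × 28.2 × 345) = 282.96 mm.
c = a/β₁ = 282.96/0.849 = 333.29 mm; ε'_s = 0.003(c − d')/c = 0.0026 ≥ f_y/E_s = 0.0025, so compression steel does yield.
M_n = (A_s − A'_s) f_y (d − a/2) + A'_s f_y (d − d') = [2340000 × (735 − 141.48) + 710000 × (735 − 45)] × 10⁻⁶ = 1388.84 + 489.90 = 1878.74 kN·m.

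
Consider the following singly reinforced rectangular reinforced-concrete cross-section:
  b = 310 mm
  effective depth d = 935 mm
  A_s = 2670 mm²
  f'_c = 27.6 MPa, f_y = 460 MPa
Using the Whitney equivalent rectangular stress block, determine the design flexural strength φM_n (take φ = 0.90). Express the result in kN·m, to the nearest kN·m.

T = A_s f_y = 2670 × 460 = 1228200 N = 1228.2 kN.
From C = T: a = T/(0.85 f'_c b) = 1228200/(0.85 × 27.6 × 310) = 168.88 mm.
M_n = T(d − a/2) = 1228.2 kN × (935 − 84.44) mm = 1044.66 kN·m.
φM_n = 0.90 × 1044.66 = 940.19 kN·m.

φM_n ≈ 940 kN·m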